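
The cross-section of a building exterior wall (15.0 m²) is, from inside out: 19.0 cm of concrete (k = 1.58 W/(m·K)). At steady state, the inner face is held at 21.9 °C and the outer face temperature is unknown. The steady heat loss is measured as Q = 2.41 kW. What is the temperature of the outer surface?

Series resistances:
  R_concrete = L/(kA) = 0.190/(1.58·15.0) = 0.008017 K/W
ΣR = 0.008017 K/W
ΔT = Q·ΣR = 2410 × 0.008017 = 19.32 K
Heat flows outward, so T_out = T_in − ΔT = 21.9 − 19.32 = 2.58 °C

T_out = 2.58 °C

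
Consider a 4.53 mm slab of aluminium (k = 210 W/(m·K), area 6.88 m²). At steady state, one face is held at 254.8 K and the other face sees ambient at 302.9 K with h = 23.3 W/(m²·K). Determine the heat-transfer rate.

Resistance network (inner→outer):
  R_aluminium = L/(kA) = 0.00453/(210·6.88) = 3.135×10^-6 K/W
  R_conv,out = 1/(hA) = 1/(23.3·6.88) = 0.006238 K/W
ΣR = 3.135×10^-6 + 0.006238 = 0.006241 K/W
Q = ΔT/ΣR = (254.8 K − 302.9 K)/0.006241 = -7710 W
(Negative Q ⇒ heat flows inward; heat gain = 7710 W.)

Q = 7.71 kW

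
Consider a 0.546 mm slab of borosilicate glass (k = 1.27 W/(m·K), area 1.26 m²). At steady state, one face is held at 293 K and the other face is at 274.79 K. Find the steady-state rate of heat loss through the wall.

Q = kA·ΔT/L = 1.27 × 1.26 × |293 K − 274.79 K| / 5.46×10^-4 = 53400 W

Q = 53400 W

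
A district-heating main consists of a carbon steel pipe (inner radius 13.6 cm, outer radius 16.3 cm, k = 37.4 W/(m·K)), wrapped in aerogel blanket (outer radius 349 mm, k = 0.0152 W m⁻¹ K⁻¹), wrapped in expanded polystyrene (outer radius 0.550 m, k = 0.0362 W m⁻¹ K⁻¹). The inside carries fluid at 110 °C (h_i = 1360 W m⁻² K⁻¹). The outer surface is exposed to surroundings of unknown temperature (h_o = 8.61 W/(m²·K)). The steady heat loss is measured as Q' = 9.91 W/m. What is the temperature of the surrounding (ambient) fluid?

T_out = 10.8 °C

Sum the resistances:
  R'_conv,in = 1/(2πr h) = 1/(2π·0.136·1360) = 8.605×10^-4 m·K/W
  R'_carbon steel = ln(0.163/0.136)/(2πk) = 0.1811/(2π·37.4) = 7.706×10^-4 m·K/W
  R'_aerogel blanket = ln(0.349/0.163)/(2πk) = 0.7613/(2π·0.0152) = 7.972 m·K/W
  R'_expanded polystyrene = ln(0.550/0.349)/(2πk) = 0.4548/(2π·0.0362) = 2.000 m·K/W
  R'_conv,out = 1/(2πr h) = 1/(2π·0.550·8.61) = 0.03361 m·K/W
ΣR = 10.01 m·K/W
ΔT = Q'·ΣR = 9.91 × 10.01 = 99.20 K
Heat flows outward, so T_out = T_in − ΔT = 110 − 99.20 = 10.8 °C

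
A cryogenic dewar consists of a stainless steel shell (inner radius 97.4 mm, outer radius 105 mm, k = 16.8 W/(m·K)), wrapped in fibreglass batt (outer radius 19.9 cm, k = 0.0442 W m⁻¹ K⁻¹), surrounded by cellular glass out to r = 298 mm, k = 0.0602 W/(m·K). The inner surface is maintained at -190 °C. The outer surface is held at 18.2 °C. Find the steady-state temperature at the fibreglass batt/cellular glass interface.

Treat each layer as a resistance in series:
  R_stainless steel = (1/0.0974 − 1/0.105)/(4πk) = 0.7431/(4π·16.8) = 0.003520 K/W
  R_fibreglass batt = (1/0.105 − 1/0.199)/(4πk) = 4.499/(4π·0.0442) = 8.099 K/W
  R_cellular glass = (1/0.199 − 1/0.298)/(4πk) = 1.669/(4π·0.0602) = 2.207 K/W
ΣR = 0.003520 + 8.099 + 2.207 = 10.31 K/W
Q = ΔT/ΣR = (-190 °C − 18.2 °C)/10.31 = -20.19 W
From the inner boundary to the fibreglass batt/cellular glass interface, ΣR_partial = 8.103 K/W.
T_interface = T_in − Q·ΣR_partial = -190 °C − (-20.19)(8.103) = -26.4 °C

T = -26.4 °C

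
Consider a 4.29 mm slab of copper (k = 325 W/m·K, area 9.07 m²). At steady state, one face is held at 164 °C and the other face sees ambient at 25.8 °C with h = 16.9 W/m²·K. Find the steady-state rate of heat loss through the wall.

Series thermal resistances, inner to outer:
  R_copper = L/(kA) = 0.00429/(325·9.07) = 1.455×10^-6 K/W
  R_conv,out = 1/(hA) = 1/(16.9·9.07) = 0.006524 K/W
ΣR = 1.455×10^-6 + 0.006524 = 0.006525 K/W
Q = ΔT/ΣR = (164 °C − 25.8 °C)/0.006525 = 21200 W

Q = 21.2 kW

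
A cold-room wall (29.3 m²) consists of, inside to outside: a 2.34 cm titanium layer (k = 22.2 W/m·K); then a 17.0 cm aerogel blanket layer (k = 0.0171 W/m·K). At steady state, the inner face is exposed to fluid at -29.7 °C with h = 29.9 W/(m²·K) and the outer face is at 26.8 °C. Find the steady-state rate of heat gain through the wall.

Q = 166 W

Series thermal resistances, inner to outer:
  R_conv,in = 1/(hA) = 1/(29.9·29.3) = 0.001141 K/W
  R_titanium = L/(kA) = 0.0234/(22.2·29.3) = 3.597×10^-5 K/W
  R_aerogel blanket = L/(kA) = 0.170/(0.0171·29.3) = 0.3393 K/W
ΣR = 0.001141 + 3.597×10^-5 + 0.3393 = 0.3405 K/W
Q = ΔT/ΣR = (-29.7 °C − 26.8 °C)/0.3405 = -166 W
(Negative Q ⇒ heat flows inward; heat gain = 166 W.)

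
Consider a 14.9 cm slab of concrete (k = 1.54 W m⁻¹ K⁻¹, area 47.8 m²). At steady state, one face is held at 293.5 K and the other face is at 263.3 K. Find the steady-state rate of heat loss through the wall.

Q = 14900 W

Q = kA·ΔT/L = 1.54 × 47.8 × |293.5 K − 263.3 K| / 0.149 = 14900 W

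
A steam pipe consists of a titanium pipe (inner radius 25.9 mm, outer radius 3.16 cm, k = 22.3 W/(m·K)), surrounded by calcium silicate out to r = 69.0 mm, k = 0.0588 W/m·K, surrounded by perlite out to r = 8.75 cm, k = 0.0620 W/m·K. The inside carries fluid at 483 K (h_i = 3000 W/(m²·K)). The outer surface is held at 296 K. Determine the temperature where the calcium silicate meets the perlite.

T = 337.8 K

Series thermal resistances, inner to outer:
  R'_conv,in = 1/(2πr h) = 1/(2π·0.0259·3000) = 0.002048 m·K/W
  R'_titanium = ln(0.0316/0.0259)/(2πk) = 0.1989/(2π·22.3) = 0.001420 m·K/W
  R'_calcium silicate = ln(0.0690/0.0316)/(2πk) = 0.7809/(2π·0.0588) = 2.114 m·K/W
  R'_perlite = ln(0.0875/0.0690)/(2πk) = 0.2375/(2π·0.0620) = 0.6097 m·K/W
ΣR = 0.002048 + 0.001420 + 2.114 + 0.6097 = 2.727 m·K/W
Q' = ΔT/ΣR = (483 K − 296 K)/2.727 = 68.57 W/m
From the inner boundary to the calcium silicate/perlite interface, ΣR_partial = 2.117 m·K/W.
T_interface = T_in − Q'·ΣR_partial = 483 K − (68.57)(2.117) = 337.8 K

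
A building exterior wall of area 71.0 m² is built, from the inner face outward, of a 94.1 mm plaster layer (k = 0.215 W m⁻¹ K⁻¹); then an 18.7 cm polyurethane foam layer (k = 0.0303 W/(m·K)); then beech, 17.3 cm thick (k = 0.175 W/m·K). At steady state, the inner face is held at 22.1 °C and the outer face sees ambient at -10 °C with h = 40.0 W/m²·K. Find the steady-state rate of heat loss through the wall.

Series thermal resistances, inner to outer:
  R_plaster = L/(kA) = 0.0941/(0.215·71.0) = 0.006164 K/W
  R_polyurethane foam = L/(kA) = 0.187/(0.0303·71.0) = 0.08692 K/W
  R_beech = L/(kA) = 0.173/(0.175·71.0) = 0.01392 K/W
  R_conv,out = 1/(hA) = 1/(40.0·71.0) = 3.521×10^-4 K/W
ΣR = 0.006164 + 0.08692 + 0.01392 + 3.521×10^-4 = 0.1074 K/W
Q = ΔT/ΣR = (22.1 °C − -10 °C)/0.1074 = 299 W

Q = 299 W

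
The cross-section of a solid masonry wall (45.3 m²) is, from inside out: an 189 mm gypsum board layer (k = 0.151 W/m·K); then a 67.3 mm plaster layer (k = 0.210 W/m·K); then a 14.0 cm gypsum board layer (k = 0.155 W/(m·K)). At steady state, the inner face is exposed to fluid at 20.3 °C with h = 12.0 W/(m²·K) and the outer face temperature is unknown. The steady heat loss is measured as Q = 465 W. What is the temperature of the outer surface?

T_out = -5.96 °C

Sum the resistances:
  R_conv,in = 1/(hA) = 1/(12.0·45.3) = 0.001840 K/W
  R_gypsum board = L/(kA) = 0.189/(0.151·45.3) = 0.02763 K/W
  R_plaster = L/(kA) = 0.0673/(0.210·45.3) = 0.007075 K/W
  R_gypsum board = L/(kA) = 0.140/(0.155·45.3) = 0.01994 K/W
ΣR = 0.05648 K/W
ΔT = Q·ΣR = 465 × 0.05648 = 26.26 K
Heat flows outward, so T_out = T_in − ΔT = 20.3 − 26.26 = -5.96 °C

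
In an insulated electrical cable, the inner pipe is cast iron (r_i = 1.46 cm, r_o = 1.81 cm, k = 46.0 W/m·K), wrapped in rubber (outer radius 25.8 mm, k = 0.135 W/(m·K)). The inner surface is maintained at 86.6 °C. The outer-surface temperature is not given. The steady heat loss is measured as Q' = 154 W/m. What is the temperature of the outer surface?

T_out = 22.1 °C

Sum the resistances:
  R'_cast iron = ln(0.0181/0.0146)/(2πk) = 0.2149/(2π·46.0) = 7.435×10^-4 m·K/W
  R'_rubber = ln(0.0258/0.0181)/(2πk) = 0.3545/(2π·0.135) = 0.4179 m·K/W
ΣR = 0.4186 m·K/W
ΔT = Q'·ΣR = 154 × 0.4186 = 64.46 K
Heat flows outward, so T_out = T_in − ΔT = 86.6 − 64.46 = 22.1 °C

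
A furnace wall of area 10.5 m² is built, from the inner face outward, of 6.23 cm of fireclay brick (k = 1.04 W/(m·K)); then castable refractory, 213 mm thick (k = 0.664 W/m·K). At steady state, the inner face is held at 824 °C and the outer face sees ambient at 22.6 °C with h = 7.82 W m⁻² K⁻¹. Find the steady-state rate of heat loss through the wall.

Q = 16.5 kW

Treat each layer as a resistance in series:
  R_fireclay brick = L/(kA) = 0.0623/(1.04·10.5) = 0.005705 K/W
  R_castable refractory = L/(kA) = 0.213/(0.664·10.5) = 0.03055 K/W
  R_conv,out = 1/(hA) = 1/(7.82·10.5) = 0.01218 K/W
ΣR = 0.005705 + 0.03055 + 0.01218 = 0.04843 K/W
Q = ΔT/ΣR = (824 °C − 22.6 °C)/0.04843 = 16500 W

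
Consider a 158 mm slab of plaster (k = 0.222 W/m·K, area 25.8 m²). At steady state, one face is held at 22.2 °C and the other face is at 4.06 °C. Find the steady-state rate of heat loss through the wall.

Q = 658 W

Q = kA·ΔT/L = 0.222 × 25.8 × |22.2 °C − 4.06 °C| / 0.158 = 658 W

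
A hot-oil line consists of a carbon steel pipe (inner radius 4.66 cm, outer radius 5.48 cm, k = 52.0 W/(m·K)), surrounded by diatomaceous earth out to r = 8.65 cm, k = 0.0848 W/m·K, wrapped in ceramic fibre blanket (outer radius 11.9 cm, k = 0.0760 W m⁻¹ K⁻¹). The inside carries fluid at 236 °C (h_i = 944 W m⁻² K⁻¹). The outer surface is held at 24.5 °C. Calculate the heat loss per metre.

Q' = 138 W/m

Series thermal resistances, inner to outer:
  R'_conv,in = 1/(2πr h) = 1/(2π·0.0466·944) = 0.003618 m·K/W
  R'_carbon steel = ln(0.0548/0.0466)/(2πk) = 0.1621/(2π·52.0) = 4.961×10^-4 m·K/W
  R'_diatomaceous earth = ln(0.0865/0.0548)/(2πk) = 0.4565/(2π·0.0848) = 0.8567 m·K/W
  R'_ceramic fibre blanket = ln(0.119/0.0865)/(2πk) = 0.3190/(2π·0.0760) = 0.6680 m·K/W
ΣR = 0.003618 + 4.961×10^-4 + 0.8567 + 0.6680 = 1.529 m·K/W
Q' = ΔT/ΣR = (236 °C − 24.5 °C)/1.529 = 138 W/m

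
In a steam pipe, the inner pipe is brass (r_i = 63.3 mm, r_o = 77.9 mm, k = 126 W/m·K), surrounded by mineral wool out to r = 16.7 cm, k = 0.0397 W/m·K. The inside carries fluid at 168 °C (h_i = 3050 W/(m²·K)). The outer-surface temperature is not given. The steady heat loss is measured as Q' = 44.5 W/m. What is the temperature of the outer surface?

T_out = 31.9 °C

Sum the resistances:
  R'_conv,in = 1/(2πr h) = 1/(2π·0.0633·3050) = 8.244×10^-4 m·K/W
  R'_brass = ln(0.0779/0.0633)/(2πk) = 0.2075/(2π·126) = 2.622×10^-4 m·K/W
  R'_mineral wool = ln(0.167/0.0779)/(2πk) = 0.7626/(2π·0.0397) = 3.057 m·K/W
ΣR = 3.058 m·K/W
ΔT = Q'·ΣR = 44.5 × 3.058 = 136.1 K
Heat flows outward, so T_out = T_in − ΔT = 168 − 136.1 = 31.9 °C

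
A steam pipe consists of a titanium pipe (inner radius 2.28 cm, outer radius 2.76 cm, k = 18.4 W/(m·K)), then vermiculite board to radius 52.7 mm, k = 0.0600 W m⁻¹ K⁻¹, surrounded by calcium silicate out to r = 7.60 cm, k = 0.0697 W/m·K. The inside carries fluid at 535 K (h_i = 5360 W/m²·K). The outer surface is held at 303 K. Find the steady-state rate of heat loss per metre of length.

Q' = 90.8 W/m

Series thermal resistances, inner to outer:
  R'_conv,in = 1/(2πr h) = 1/(2π·0.0228·5360) = 0.001302 m·K/W
  R'_titanium = ln(0.0276/0.0228)/(2πk) = 0.1911/(2π·18.4) = 0.001653 m·K/W
  R'_vermiculite board = ln(0.0527/0.0276)/(2πk) = 0.6468/(2π·0.0600) = 1.716 m·K/W
  R'_calcium silicate = ln(0.0760/0.0527)/(2πk) = 0.3661/(2π·0.0697) = 0.8360 m·K/W
ΣR = 0.001302 + 0.001653 + 1.716 + 0.8360 = 2.555 m·K/W
Q' = ΔT/ΣR = (535 K − 303 K)/2.555 = 90.8 W/m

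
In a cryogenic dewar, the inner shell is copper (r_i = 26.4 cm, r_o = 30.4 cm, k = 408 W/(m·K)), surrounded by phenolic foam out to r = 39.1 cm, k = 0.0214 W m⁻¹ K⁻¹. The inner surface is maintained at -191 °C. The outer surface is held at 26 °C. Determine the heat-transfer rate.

Q = 79.7 W

Treat each layer as a resistance in series:
  R_copper = (1/0.264 − 1/0.304)/(4πk) = 0.4984/(4π·408) = 9.721×10^-5 K/W
  R_phenolic foam = (1/0.304 − 1/0.391)/(4πk) = 0.7319/(4π·0.0214) = 2.722 K/W
ΣR = 9.721×10^-5 + 2.722 = 2.722 K/W
Q = ΔT/ΣR = (-191 °C − 26 °C)/2.722 = -79.7 W
(Negative Q ⇒ heat flows inward; heat gain = 79.7 W.)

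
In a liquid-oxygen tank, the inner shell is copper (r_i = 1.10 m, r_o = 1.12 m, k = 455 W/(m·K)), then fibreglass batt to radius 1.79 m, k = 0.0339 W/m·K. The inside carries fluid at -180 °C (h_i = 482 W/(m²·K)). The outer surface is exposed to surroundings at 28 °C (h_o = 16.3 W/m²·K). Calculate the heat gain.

Treat each layer as a resistance in series:
  R_conv,in = 1/(4πr²h) = 1/(4π·1.10²·482) = 1.364×10^-4 K/W
  R_copper = (1/1.10 − 1/1.12)/(4πk) = 0.01623/(4π·455) = 2.839×10^-6 K/W
  R_fibreglass batt = (1/1.12 − 1/1.79)/(4πk) = 0.3342/(4π·0.0339) = 0.7845 K/W
  R_conv,out = 1/(4πr²h) = 1/(4π·1.79²·16.3) = 0.001524 K/W
ΣR = 1.364×10^-4 + 2.839×10^-6 + 0.7845 + 0.001524 = 0.7862 K/W
Q = ΔT/ΣR = (-180 °C − 28 °C)/0.7862 = -265 W
(Negative Q ⇒ heat flows inward; heat gain = 265 W.)

Q = 265 W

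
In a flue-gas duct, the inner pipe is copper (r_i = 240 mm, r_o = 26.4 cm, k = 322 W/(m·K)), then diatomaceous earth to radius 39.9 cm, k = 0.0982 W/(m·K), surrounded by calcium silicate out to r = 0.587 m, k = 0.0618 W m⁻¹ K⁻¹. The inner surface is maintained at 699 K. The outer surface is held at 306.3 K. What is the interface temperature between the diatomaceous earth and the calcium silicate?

Treat each layer as a resistance in series:
  R'_copper = ln(0.264/0.240)/(2πk) = 0.09531/(2π·322) = 4.711×10^-5 m·K/W
  R'_diatomaceous earth = ln(0.399/0.264)/(2πk) = 0.4130/(2π·0.0982) = 0.6694 m·K/W
  R'_calcium silicate = ln(0.587/0.399)/(2πk) = 0.3861/(2π·0.0618) = 0.9942 m·K/W
ΣR = 4.711×10^-5 + 0.6694 + 0.9942 = 1.664 m·K/W
Q' = ΔT/ΣR = (699 K − 306.3 K)/1.664 = 236.0 W/m
From the inner boundary to the diatomaceous earth/calcium silicate interface, ΣR_partial = 0.6694 m·K/W.
T_interface = T_in − Q'·ΣR_partial = 699 K − (236.0)(0.6694) = 541 K

T = 541 K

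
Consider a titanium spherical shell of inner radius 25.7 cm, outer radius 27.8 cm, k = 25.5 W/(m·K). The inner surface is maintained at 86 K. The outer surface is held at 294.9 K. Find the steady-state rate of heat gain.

Q = 4πk·ΔT/(1/r₁ − 1/r₂) = 4π × 25.5 × 208.9 / (1/0.257 − 1/0.278) = 2.28×10^5 W

Q = 228 kW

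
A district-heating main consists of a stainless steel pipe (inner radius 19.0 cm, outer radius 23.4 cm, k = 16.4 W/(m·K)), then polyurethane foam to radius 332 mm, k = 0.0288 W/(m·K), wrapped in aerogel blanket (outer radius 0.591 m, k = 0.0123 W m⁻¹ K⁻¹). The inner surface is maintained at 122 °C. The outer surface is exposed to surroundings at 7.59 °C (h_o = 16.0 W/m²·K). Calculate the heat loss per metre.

Series thermal resistances, inner to outer:
  R'_stainless steel = ln(0.234/0.190)/(2πk) = 0.2083/(2π·16.4) = 0.002021 m·K/W
  R'_polyurethane foam = ln(0.332/0.234)/(2πk) = 0.3498/(2π·0.0288) = 1.933 m·K/W
  R'_aerogel blanket = ln(0.591/0.332)/(2πk) = 0.5767/(2π·0.0123) = 7.462 m·K/W
  R'_conv,out = 1/(2πr h) = 1/(2π·0.591·16.0) = 0.01683 m·K/W
ΣR = 0.002021 + 1.933 + 7.462 + 0.01683 = 9.414 m·K/W
Q' = ΔT/ΣR = (122 °C − 7.59 °C)/9.414 = 12.2 W/m

Q' = 12.2 W/m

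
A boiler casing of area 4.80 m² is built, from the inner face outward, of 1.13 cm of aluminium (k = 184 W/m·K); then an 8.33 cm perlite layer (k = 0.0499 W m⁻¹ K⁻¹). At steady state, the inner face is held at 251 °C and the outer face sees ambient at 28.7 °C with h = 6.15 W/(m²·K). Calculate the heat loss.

Q = 582 W

Series thermal resistances, inner to outer:
  R_aluminium = L/(kA) = 0.0113/(184·4.80) = 1.279×10^-5 K/W
  R_perlite = L/(kA) = 0.0833/(0.0499·4.80) = 0.3478 K/W
  R_conv,out = 1/(hA) = 1/(6.15·4.80) = 0.03388 K/W
ΣR = 1.279×10^-5 + 0.3478 + 0.03388 = 0.3817 K/W
Q = ΔT/ΣR = (251 °C − 28.7 °C)/0.3817 = 582 W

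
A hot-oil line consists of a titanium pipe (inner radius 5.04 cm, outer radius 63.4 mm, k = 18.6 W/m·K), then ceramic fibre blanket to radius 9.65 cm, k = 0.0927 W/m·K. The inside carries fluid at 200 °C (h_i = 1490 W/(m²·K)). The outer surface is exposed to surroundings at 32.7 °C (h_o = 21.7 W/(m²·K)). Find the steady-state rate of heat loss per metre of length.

Q' = 209 W/m

Resistance network (inner→outer):
  R'_conv,in = 1/(2πr h) = 1/(2π·0.0504·1490) = 0.002119 m·K/W
  R'_titanium = ln(0.0634/0.0504)/(2πk) = 0.2295/(2π·18.6) = 0.001964 m·K/W
  R'_ceramic fibre blanket = ln(0.0965/0.0634)/(2πk) = 0.4201/(2π·0.0927) = 0.7212 m·K/W
  R'_conv,out = 1/(2πr h) = 1/(2π·0.0965·21.7) = 0.07600 m·K/W
ΣR = 0.002119 + 0.001964 + 0.7212 + 0.07600 = 0.8013 m·K/W
Q' = ΔT/ΣR = (200 °C − 32.7 °C)/0.8013 = 209 W/m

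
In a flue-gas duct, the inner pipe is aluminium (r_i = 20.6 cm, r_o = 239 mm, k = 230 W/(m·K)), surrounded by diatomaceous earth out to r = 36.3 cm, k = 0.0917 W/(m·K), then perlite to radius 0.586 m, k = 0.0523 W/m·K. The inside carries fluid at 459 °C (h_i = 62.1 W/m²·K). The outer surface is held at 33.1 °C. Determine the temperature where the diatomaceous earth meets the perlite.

T = 316 °C

Treat each layer as a resistance in series:
  R'_conv,in = 1/(2πr h) = 1/(2π·0.206·62.1) = 0.01244 m·K/W
  R'_aluminium = ln(0.239/0.206)/(2πk) = 0.1486/(2π·230) = 1.028×10^-4 m·K/W
  R'_diatomaceous earth = ln(0.363/0.239)/(2πk) = 0.4179/(2π·0.0917) = 0.7254 m·K/W
  R'_perlite = ln(0.586/0.363)/(2πk) = 0.4789/(2π·0.0523) = 1.457 m·K/W
ΣR = 0.01244 + 1.028×10^-4 + 0.7254 + 1.457 = 2.195 m·K/W
Q' = ΔT/ΣR = (459 °C − 33.1 °C)/2.195 = 194.0 W/m
From the inner boundary to the diatomaceous earth/perlite interface, ΣR_partial = 0.7379 m·K/W.
T_interface = T_in − Q'·ΣR_partial = 459 °C − (194.0)(0.7379) = 316 °C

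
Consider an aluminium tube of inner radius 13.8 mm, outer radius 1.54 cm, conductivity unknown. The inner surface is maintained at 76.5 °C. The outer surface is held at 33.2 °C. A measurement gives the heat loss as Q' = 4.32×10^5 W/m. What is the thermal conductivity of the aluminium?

ΣR = ΔT/Q' = |76.5 − 33.2|/4.32×10^5 = 1.002×10^-4 m·K/W
ln(r₂/r₁)/(2πk) = 1.002×10^-4 ⇒ k = 0.1097/(2π·1.002×10^-4) = 174 W/m·K

k = 174 W/m·K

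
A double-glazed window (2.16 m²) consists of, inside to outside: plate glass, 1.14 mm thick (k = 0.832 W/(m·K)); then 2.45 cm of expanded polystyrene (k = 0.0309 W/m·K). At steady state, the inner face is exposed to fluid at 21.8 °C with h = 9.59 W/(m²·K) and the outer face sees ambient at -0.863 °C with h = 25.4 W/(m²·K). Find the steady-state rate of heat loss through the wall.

Series thermal resistances, inner to outer:
  R_conv,in = 1/(hA) = 1/(9.59·2.16) = 0.04828 K/W
  R_plate glass = L/(kA) = 0.00114/(0.832·2.16) = 6.343×10^-4 K/W
  R_expanded polystyrene = L/(kA) = 0.0245/(0.0309·2.16) = 0.3671 K/W
  R_conv,out = 1/(hA) = 1/(25.4·2.16) = 0.01823 K/W
ΣR = 0.04828 + 6.343×10^-4 + 0.3671 + 0.01823 = 0.4342 K/W
Q = ΔT/ΣR = (21.8 °C − -0.863 °C)/0.4342 = 52.2 W

Q = 52.2 W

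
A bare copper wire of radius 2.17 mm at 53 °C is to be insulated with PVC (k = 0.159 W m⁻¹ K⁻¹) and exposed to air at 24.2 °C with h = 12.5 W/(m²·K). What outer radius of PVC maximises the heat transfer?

For a cylinder, r_cr = k_ins/h = 0.159/12.5 = 0.0127 m = 1.27 cm

r_cr = 1.27 cm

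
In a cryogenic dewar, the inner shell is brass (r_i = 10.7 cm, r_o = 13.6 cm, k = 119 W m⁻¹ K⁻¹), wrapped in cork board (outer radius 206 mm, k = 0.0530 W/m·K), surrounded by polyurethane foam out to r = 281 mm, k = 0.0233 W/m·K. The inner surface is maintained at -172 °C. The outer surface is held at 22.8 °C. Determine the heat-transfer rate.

Resistance network (inner→outer):
  R_brass = (1/0.107 − 1/0.136)/(4πk) = 1.993/(4π·119) = 0.001333 K/W
  R_cork board = (1/0.136 − 1/0.206)/(4πk) = 2.499/(4π·0.0530) = 3.752 K/W
  R_polyurethane foam = (1/0.206 − 1/0.281)/(4πk) = 1.296/(4π·0.0233) = 4.425 K/W
ΣR = 0.001333 + 3.752 + 4.425 = 8.178 K/W
Q = ΔT/ΣR = (-172 °C − 22.8 °C)/8.178 = -23.8 W
(Negative Q ⇒ heat flows inward; heat gain = 23.8 W.)

Q = 23.8 W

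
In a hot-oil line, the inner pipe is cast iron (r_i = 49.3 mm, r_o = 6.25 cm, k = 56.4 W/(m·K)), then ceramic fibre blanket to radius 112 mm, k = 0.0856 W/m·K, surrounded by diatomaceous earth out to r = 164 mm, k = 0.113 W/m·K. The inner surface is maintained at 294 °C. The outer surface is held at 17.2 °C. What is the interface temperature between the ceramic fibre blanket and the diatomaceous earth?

Series thermal resistances, inner to outer:
  R'_cast iron = ln(0.0625/0.0493)/(2πk) = 0.2372/(2π·56.4) = 6.695×10^-4 m·K/W
  R'_ceramic fibre blanket = ln(0.112/0.0625)/(2πk) = 0.5833/(2π·0.0856) = 1.085 m·K/W
  R'_diatomaceous earth = ln(0.164/0.112)/(2πk) = 0.3814/(2π·0.113) = 0.5371 m·K/W
ΣR = 6.695×10^-4 + 1.085 + 0.5371 = 1.623 m·K/W
Q' = ΔT/ΣR = (294 °C − 17.2 °C)/1.623 = 170.5 W/m
From the inner boundary to the ceramic fibre blanket/diatomaceous earth interface, ΣR_partial = 1.086 m·K/W.
T_interface = T_in − Q'·ΣR_partial = 294 °C − (170.5)(1.086) = 109 °C

T = 109 °C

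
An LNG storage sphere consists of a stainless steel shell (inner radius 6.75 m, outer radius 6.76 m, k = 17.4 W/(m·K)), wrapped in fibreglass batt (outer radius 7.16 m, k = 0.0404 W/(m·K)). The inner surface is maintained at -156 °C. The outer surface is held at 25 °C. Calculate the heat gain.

Treat each layer as a resistance in series:
  R_stainless steel = (1/6.75 − 1/6.76)/(4πk) = 2.192×10^-4/(4π·17.4) = 1.002×10^-6 K/W
  R_fibreglass batt = (1/6.76 − 1/7.16)/(4πk) = 0.008264/(4π·0.0404) = 0.01628 K/W
ΣR = 1.002×10^-6 + 0.01628 = 0.01628 K/W
Q = ΔT/ΣR = (-156 °C − 25 °C)/0.01628 = -11100 W
(Negative Q ⇒ heat flows inward; heat gain = 11100 W.)

Q = 11.1 kW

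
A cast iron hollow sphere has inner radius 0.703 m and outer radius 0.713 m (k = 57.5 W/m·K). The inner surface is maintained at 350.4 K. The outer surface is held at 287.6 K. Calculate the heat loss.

Q = 2270 kW

Q = 4πk·ΔT/(1/r₁ − 1/r₂) = 4π × 57.5 × 62.8 / (1/0.703 − 1/0.713) = 2.27×10^6 W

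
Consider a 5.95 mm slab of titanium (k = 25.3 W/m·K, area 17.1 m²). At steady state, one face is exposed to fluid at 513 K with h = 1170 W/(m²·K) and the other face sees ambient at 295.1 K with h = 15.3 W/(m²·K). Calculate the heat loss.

Q = 56.1 kW

Resistance network (inner→outer):
  R_conv,in = 1/(hA) = 1/(1170·17.1) = 4.998×10^-5 K/W
  R_titanium = L/(kA) = 0.00595/(25.3·17.1) = 1.375×10^-5 K/W
  R_conv,out = 1/(hA) = 1/(15.3·17.1) = 0.003822 K/W
ΣR = 4.998×10^-5 + 1.375×10^-5 + 0.003822 = 0.003886 K/W
Q = ΔT/ΣR = (513 K − 295.1 K)/0.003886 = 56100 W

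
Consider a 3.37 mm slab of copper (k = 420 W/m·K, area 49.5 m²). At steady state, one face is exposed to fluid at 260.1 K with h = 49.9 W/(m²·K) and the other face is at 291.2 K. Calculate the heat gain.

Q = 76.8 kW

Resistance network (inner→outer):
  R_conv,in = 1/(hA) = 1/(49.9·49.5) = 4.049×10^-4 K/W
  R_copper = L/(kA) = 0.00337/(420·49.5) = 1.621×10^-7 K/W
ΣR = 4.049×10^-4 + 1.621×10^-7 = 4.051×10^-4 K/W
Q = ΔT/ΣR = (260.1 K − 291.2 K)/4.051×10^-4 = -76800 W
(Negative Q ⇒ heat flows inward; heat gain = 76800 W.)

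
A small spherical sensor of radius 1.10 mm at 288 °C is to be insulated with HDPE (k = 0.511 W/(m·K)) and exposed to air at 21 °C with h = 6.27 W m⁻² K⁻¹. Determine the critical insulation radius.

r_cr = 16.3 cm

For a sphere, r_cr = 2k_ins/h = 2·0.511/6.27 = 0.163 m = 16.3 cm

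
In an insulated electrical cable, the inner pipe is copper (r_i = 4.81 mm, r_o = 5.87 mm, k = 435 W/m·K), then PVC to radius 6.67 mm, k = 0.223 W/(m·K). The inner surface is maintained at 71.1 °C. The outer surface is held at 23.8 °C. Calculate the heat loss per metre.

Series thermal resistances, inner to outer:
  R'_copper = ln(0.00587/0.00481)/(2πk) = 0.1992/(2π·435) = 7.287×10^-5 m·K/W
  R'_PVC = ln(0.00667/0.00587)/(2πk) = 0.1278/(2π·0.223) = 0.09119 m·K/W
ΣR = 7.287×10^-5 + 0.09119 = 0.09126 m·K/W
Q' = ΔT/ΣR = (71.1 °C − 23.8 °C)/0.09126 = 518 W/m

Q' = 518 W/m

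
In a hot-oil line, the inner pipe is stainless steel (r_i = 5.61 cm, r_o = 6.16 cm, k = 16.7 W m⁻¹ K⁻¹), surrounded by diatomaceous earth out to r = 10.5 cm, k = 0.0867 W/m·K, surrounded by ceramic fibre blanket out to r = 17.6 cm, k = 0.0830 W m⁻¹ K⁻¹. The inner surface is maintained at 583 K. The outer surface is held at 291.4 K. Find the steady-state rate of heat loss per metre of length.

Resistance network (inner→outer):
  R'_stainless steel = ln(0.0616/0.0561)/(2πk) = 0.09353/(2π·16.7) = 8.913×10^-4 m·K/W
  R'_diatomaceous earth = ln(0.105/0.0616)/(2πk) = 0.5333/(2π·0.0867) = 0.9790 m·K/W
  R'_ceramic fibre blanket = ln(0.176/0.105)/(2πk) = 0.5165/(2π·0.0830) = 0.9904 m·K/W
ΣR = 8.913×10^-4 + 0.9790 + 0.9904 = 1.970 m·K/W
Q' = ΔT/ΣR = (583 K − 291.4 K)/1.970 = 148 W/m

Q' = 148 W/m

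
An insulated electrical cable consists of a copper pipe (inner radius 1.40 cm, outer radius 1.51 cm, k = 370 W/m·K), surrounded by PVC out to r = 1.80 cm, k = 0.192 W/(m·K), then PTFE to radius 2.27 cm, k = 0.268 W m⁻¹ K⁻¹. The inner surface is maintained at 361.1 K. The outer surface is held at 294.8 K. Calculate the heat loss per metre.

Treat each layer as a resistance in series:
  R'_copper = ln(0.0151/0.0140)/(2πk) = 0.07564/(2π·370) = 3.254×10^-5 m·K/W
  R'_PVC = ln(0.0180/0.0151)/(2πk) = 0.1757/(2π·0.192) = 0.1456 m·K/W
  R'_PTFE = ln(0.0227/0.0180)/(2πk) = 0.2320/(2π·0.268) = 0.1378 m·K/W
ΣR = 3.254×10^-5 + 0.1456 + 0.1378 = 0.2834 m·K/W
Q' = ΔT/ΣR = (361.1 K − 294.8 K)/0.2834 = 234 W/m

Q' = 234 W/m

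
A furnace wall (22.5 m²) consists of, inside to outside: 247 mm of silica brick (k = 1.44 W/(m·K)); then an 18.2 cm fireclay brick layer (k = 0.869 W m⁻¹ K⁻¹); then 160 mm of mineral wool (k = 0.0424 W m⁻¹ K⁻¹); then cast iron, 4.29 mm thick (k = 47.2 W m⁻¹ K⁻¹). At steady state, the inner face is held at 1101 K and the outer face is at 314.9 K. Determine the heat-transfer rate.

Resistance network (inner→outer):
  R_silica brick = L/(kA) = 0.247/(1.44·22.5) = 0.007623 K/W
  R_fireclay brick = L/(kA) = 0.182/(0.869·22.5) = 0.009308 K/W
  R_mineral wool = L/(kA) = 0.160/(0.0424·22.5) = 0.1677 K/W
  R_cast iron = L/(kA) = 0.00429/(47.2·22.5) = 4.040×10^-6 K/W
ΣR = 0.007623 + 0.009308 + 0.1677 + 4.040×10^-6 = 0.1846 K/W
Q = ΔT/ΣR = (1101 K − 314.9 K)/0.1846 = 4260 W

Q = 4.26 kW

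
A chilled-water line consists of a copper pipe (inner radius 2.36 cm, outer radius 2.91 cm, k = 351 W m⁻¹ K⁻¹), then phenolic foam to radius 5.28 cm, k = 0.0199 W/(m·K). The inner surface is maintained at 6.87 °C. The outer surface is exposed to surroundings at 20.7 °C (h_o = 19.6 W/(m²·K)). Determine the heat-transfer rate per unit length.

Q' = 2.81 W/m

Series thermal resistances, inner to outer:
  R'_copper = ln(0.0291/0.0236)/(2πk) = 0.2095/(2π·351) = 9.499×10^-5 m·K/W
  R'_phenolic foam = ln(0.0528/0.0291)/(2πk) = 0.5958/(2π·0.0199) = 4.765 m·K/W
  R'_conv,out = 1/(2πr h) = 1/(2π·0.0528·19.6) = 0.1538 m·K/W
ΣR = 9.499×10^-5 + 4.765 + 0.1538 = 4.919 m·K/W
Q' = ΔT/ΣR = (6.87 °C − 20.7 °C)/4.919 = -2.81 W/m
(Negative Q' ⇒ heat flows inward; heat gain = 2.81 W/m.)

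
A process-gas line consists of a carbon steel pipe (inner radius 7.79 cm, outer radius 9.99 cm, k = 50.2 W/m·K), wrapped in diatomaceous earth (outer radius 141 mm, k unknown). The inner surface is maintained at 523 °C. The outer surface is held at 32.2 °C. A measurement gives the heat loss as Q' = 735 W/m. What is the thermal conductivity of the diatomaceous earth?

k = 0.0822 W/m·K

ΣR = ΔT/Q' = |523 − 32.2|/735 = 0.6678 m·K/W
Known resistances:
  R'_carbon steel = ln(0.0999/0.0779)/(2πk) = 0.2487/(2π·50.2) = 7.886×10^-4 m·K/W
R_diatomaceous earth = ΣR − ΣR_known = 0.6678 − 7.886×10^-4 = 0.6670 m·K/W
ln(r₂/r₁)/(2πk) = 0.6670 ⇒ k = 0.3446/(2π·0.6670) = 0.0822 W/m·K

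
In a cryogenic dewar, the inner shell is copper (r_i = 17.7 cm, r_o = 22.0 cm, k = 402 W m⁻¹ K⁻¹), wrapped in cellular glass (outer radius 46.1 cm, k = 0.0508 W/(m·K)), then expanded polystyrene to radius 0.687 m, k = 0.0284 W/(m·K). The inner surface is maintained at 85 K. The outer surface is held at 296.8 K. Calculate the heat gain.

Q = 37.0 W

Resistance network (inner→outer):
  R_copper = (1/0.177 − 1/0.220)/(4πk) = 1.104/(4π·402) = 2.186×10^-4 K/W
  R_cellular glass = (1/0.220 − 1/0.461)/(4πk) = 2.376/(4π·0.0508) = 3.722 K/W
  R_expanded polystyrene = (1/0.461 − 1/0.687)/(4πk) = 0.7136/(4π·0.0284) = 2.000 K/W
ΣR = 2.186×10^-4 + 3.722 + 2.000 = 5.722 K/W
Q = ΔT/ΣR = (85 K − 296.8 K)/5.722 = -37.0 W
(Negative Q ⇒ heat flows inward; heat gain = 37.0 W.)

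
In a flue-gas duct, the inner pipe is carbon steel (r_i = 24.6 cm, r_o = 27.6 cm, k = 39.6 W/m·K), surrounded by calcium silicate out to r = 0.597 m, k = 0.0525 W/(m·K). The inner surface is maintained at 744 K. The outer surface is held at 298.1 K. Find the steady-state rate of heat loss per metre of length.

Series thermal resistances, inner to outer:
  R'_carbon steel = ln(0.276/0.246)/(2πk) = 0.1151/(2π·39.6) = 4.625×10^-4 m·K/W
  R'_calcium silicate = ln(0.597/0.276)/(2πk) = 0.7715/(2π·0.0525) = 2.339 m·K/W
ΣR = 4.625×10^-4 + 2.339 = 2.339 m·K/W
Q' = ΔT/ΣR = (744 K − 298.1 K)/2.339 = 191 W/m

Q' = 191 W/m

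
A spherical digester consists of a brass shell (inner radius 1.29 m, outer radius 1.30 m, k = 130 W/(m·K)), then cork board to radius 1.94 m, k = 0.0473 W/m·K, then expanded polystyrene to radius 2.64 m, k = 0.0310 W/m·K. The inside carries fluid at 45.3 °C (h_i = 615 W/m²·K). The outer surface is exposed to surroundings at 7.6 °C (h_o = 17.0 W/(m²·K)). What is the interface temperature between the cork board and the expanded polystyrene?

T = 24.6 °C

Resistance network (inner→outer):
  R_conv,in = 1/(4πr²h) = 1/(4π·1.29²·615) = 7.776×10^-5 K/W
  R_brass = (1/1.29 − 1/1.30)/(4πk) = 0.005963/(4π·130) = 3.650×10^-6 K/W
  R_cork board = (1/1.30 − 1/1.94)/(4πk) = 0.2538/(4π·0.0473) = 0.4269 K/W
  R_expanded polystyrene = (1/1.94 − 1/2.64)/(4πk) = 0.1367/(4π·0.0310) = 0.3508 K/W
  R_conv,out = 1/(4πr²h) = 1/(4π·2.64²·17.0) = 6.716×10^-4 K/W
ΣR = 7.776×10^-5 + 3.650×10^-6 + 0.4269 + 0.3508 + 6.716×10^-4 = 0.7785 K/W
Q = ΔT/ΣR = (45.3 °C − 7.6 °C)/0.7785 = 48.43 W
From the inner boundary to the cork board/expanded polystyrene interface, ΣR_partial = 0.4270 K/W.
T_interface = T_in − Q·ΣR_partial = 45.3 °C − (48.43)(0.4270) = 24.6 °C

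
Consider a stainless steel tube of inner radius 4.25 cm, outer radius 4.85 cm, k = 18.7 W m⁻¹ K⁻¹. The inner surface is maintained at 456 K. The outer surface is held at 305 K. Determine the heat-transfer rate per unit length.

Q' = 1.34×10^5 W/m

Q' = 2πk·ΔT/ln(r₂/r₁) = 2π × 18.7 × 151 / ln(0.0485/0.0425) = 1.34×10^5 W/m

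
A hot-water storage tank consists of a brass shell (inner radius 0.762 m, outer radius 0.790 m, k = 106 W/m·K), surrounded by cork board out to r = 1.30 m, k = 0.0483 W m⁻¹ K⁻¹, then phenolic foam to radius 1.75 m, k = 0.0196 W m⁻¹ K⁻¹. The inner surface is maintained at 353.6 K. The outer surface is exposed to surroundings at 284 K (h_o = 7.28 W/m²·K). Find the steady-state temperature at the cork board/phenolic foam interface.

Treat each layer as a resistance in series:
  R_brass = (1/0.762 − 1/0.790)/(4πk) = 0.04651/(4π·106) = 3.492×10^-5 K/W
  R_cork board = (1/0.790 − 1/1.30)/(4πk) = 0.4966/(4π·0.0483) = 0.8182 K/W
  R_phenolic foam = (1/1.30 − 1/1.75)/(4πk) = 0.1978/(4π·0.0196) = 0.8031 K/W
  R_conv,out = 1/(4πr²h) = 1/(4π·1.75²·7.28) = 0.003569 K/W
ΣR = 3.492×10^-5 + 0.8182 + 0.8031 + 0.003569 = 1.625 K/W
Q = ΔT/ΣR = (353.6 K − 284 K)/1.625 = 42.83 W
From the inner boundary to the cork board/phenolic foam interface, ΣR_partial = 0.8182 K/W.
T_interface = T_in − Q·ΣR_partial = 353.6 K − (42.83)(0.8182) = 318.6 K

T = 318.6 K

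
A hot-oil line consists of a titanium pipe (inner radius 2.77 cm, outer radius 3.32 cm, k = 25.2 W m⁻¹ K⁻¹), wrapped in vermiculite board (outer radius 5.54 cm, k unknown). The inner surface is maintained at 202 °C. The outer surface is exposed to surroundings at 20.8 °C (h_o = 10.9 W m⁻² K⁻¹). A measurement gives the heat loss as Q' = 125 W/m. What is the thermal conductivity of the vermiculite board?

ΣR = ΔT/Q' = |202 − 20.8|/125 = 1.450 m·K/W
Known resistances:
  R'_titanium = ln(0.0332/0.0277)/(2πk) = 0.1811/(2π·25.2) = 0.001144 m·K/W
  R'_conv,out = 1/(2πr h) = 1/(2π·0.0554·10.9) = 0.2636 m·K/W
R_vermiculite board = ΣR − ΣR_known = 1.450 − 0.2647 = 1.185 m·K/W
ln(r₂/r₁)/(2πk) = 1.185 ⇒ k = 0.5120/(2π·1.185) = 0.0688 W/m·K

k = 0.0688 W/m·K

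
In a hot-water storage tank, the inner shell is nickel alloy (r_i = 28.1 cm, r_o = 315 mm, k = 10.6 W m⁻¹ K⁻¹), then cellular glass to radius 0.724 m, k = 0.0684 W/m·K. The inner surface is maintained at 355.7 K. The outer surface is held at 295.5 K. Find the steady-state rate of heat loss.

Series thermal resistances, inner to outer:
  R_nickel alloy = (1/0.281 − 1/0.315)/(4πk) = 0.3841/(4π·10.6) = 0.002884 K/W
  R_cellular glass = (1/0.315 − 1/0.724)/(4πk) = 1.793/(4π·0.0684) = 2.086 K/W
ΣR = 0.002884 + 2.086 = 2.089 K/W
Q = ΔT/ΣR = (355.7 K − 295.5 K)/2.089 = 28.8 W

Q = 28.8 W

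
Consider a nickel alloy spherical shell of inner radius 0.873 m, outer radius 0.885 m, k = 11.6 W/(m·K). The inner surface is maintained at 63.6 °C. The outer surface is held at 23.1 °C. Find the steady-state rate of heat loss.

Q = 380 kW

Q = 4πk·ΔT/(1/r₁ − 1/r₂) = 4π × 11.6 × 40.5 / (1/0.873 − 1/0.885) = 3.80×10^5 W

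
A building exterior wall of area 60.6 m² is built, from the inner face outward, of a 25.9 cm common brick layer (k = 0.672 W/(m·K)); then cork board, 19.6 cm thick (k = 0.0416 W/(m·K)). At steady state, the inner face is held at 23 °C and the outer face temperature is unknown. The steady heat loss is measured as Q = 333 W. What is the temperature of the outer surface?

Sum the resistances:
  R_common brick = L/(kA) = 0.259/(0.672·60.6) = 0.006360 K/W
  R_cork board = L/(kA) = 0.196/(0.0416·60.6) = 0.07775 K/W
ΣR = 0.08411 K/W
ΔT = Q·ΣR = 333 × 0.08411 = 28.01 K
Heat flows outward, so T_out = T_in − ΔT = 23 − 28.01 = -5.01 °C

T_out = -5.01 °C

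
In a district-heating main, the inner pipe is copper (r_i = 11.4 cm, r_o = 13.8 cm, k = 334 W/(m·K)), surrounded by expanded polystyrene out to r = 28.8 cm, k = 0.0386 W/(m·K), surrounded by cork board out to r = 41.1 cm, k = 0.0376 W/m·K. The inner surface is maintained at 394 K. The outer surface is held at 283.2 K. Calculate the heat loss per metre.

Q' = 24.4 W/m

Resistance network (inner→outer):
  R'_copper = ln(0.138/0.114)/(2πk) = 0.1911/(2π·334) = 9.104×10^-5 m·K/W
  R'_expanded polystyrene = ln(0.288/0.138)/(2πk) = 0.7357/(2π·0.0386) = 3.033 m·K/W
  R'_cork board = ln(0.411/0.288)/(2πk) = 0.3556/(2π·0.0376) = 1.505 m·K/W
ΣR = 9.104×10^-5 + 3.033 + 1.505 = 4.538 m·K/W
Q' = ΔT/ΣR = (394 K − 283.2 K)/4.538 = 24.4 W/m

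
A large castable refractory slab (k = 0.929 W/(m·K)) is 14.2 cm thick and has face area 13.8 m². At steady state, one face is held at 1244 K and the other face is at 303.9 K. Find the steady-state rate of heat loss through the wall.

Q = kA·ΔT/L = 0.929 × 13.8 × |1244 K − 303.9 K| / 0.142 = 84900 W

Q = 84.9 kW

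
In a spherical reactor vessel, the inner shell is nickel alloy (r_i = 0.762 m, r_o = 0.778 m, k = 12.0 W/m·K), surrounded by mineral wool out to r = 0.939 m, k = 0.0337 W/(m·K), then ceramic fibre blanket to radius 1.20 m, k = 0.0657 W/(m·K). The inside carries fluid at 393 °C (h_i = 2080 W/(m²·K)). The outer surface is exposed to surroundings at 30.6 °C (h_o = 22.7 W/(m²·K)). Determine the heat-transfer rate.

Q = 451 W

Series thermal resistances, inner to outer:
  R_conv,in = 1/(4πr²h) = 1/(4π·0.762²·2080) = 6.589×10^-5 K/W
  R_nickel alloy = (1/0.762 − 1/0.778)/(4πk) = 0.02699/(4π·12.0) = 1.790×10^-4 K/W
  R_mineral wool = (1/0.778 − 1/0.939)/(4πk) = 0.2204/(4π·0.0337) = 0.5204 K/W
  R_ceramic fibre blanket = (1/0.939 − 1/1.20)/(4πk) = 0.2316/(4π·0.0657) = 0.2806 K/W
  R_conv,out = 1/(4πr²h) = 1/(4π·1.20²·22.7) = 0.002434 K/W
ΣR = 6.589×10^-5 + 1.790×10^-4 + 0.5204 + 0.2806 + 0.002434 = 0.8037 K/W
Q = ΔT/ΣR = (393 °C − 30.6 °C)/0.8037 = 451 W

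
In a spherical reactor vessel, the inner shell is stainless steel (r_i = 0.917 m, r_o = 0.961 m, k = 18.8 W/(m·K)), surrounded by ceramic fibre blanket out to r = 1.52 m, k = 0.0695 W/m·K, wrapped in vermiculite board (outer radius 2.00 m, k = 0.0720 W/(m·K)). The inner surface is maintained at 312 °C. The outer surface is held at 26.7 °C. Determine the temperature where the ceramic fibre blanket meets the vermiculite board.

Resistance network (inner→outer):
  R_stainless steel = (1/0.917 − 1/0.961)/(4πk) = 0.04993/(4π·18.8) = 2.113×10^-4 K/W
  R_ceramic fibre blanket = (1/0.961 − 1/1.52)/(4πk) = 0.3827/(4π·0.0695) = 0.4382 K/W
  R_vermiculite board = (1/1.52 − 1/2.00)/(4πk) = 0.1579/(4π·0.0720) = 0.1745 K/W
ΣR = 2.113×10^-4 + 0.4382 + 0.1745 = 0.6129 K/W
Q = ΔT/ΣR = (312 °C − 26.7 °C)/0.6129 = 465.5 W
From the inner boundary to the ceramic fibre blanket/vermiculite board interface, ΣR_partial = 0.4384 K/W.
T_interface = T_in − Q·ΣR_partial = 312 °C − (465.5)(0.4384) = 108 °C

T = 108 °C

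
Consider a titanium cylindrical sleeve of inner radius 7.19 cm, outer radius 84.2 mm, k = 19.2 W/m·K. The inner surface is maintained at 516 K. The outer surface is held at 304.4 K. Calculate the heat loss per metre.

Q' = 2πk·ΔT/ln(r₂/r₁) = 2π × 19.2 × 211.6 / ln(0.0842/0.0719) = 1.62×10^5 W/m

Q' = 162 kW/m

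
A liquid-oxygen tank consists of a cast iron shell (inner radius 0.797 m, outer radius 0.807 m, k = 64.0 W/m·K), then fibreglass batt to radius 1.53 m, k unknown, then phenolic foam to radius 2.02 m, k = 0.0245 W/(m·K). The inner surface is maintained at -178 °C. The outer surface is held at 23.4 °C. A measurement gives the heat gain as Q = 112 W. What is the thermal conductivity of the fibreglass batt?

ΣR = ΔT/Q = |-178 − 23.4|/112 = 1.798 K/W
Known resistances:
  R_cast iron = (1/0.797 − 1/0.807)/(4πk) = 0.01555/(4π·64.0) = 1.933×10^-5 K/W
  R_phenolic foam = (1/1.53 − 1/2.02)/(4πk) = 0.1585/(4π·0.0245) = 0.5150 K/W
R_fibreglass batt = ΣR − ΣR_known = 1.798 − 0.5150 = 1.283 K/W
(1/r₁−1/r₂)/(4πk) = 1.283 ⇒ k = 0.5856/(4π·1.283) = 0.0363 W/m·K

k = 0.0363 W/m·K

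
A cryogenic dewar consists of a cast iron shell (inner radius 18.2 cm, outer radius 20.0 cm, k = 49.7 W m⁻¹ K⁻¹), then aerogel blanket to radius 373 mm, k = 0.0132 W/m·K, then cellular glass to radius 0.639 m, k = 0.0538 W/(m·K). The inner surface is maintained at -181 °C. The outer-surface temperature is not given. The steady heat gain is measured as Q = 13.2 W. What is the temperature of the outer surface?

Sum the resistances:
  R_cast iron = (1/0.182 − 1/0.200)/(4πk) = 0.4945/(4π·49.7) = 7.918×10^-4 K/W
  R_aerogel blanket = (1/0.200 − 1/0.373)/(4πk) = 2.319/(4π·0.0132) = 13.98 K/W
  R_cellular glass = (1/0.373 − 1/0.639)/(4πk) = 1.116/(4π·0.0538) = 1.651 K/W
ΣR = 15.63 K/W
ΔT = Q·ΣR = 13.2 × 15.63 = 206.3 K
Heat flows inward, so T_out = T_in + ΔT = -181 + 206.3 = 25.3 °C

T_out = 25.3 °C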